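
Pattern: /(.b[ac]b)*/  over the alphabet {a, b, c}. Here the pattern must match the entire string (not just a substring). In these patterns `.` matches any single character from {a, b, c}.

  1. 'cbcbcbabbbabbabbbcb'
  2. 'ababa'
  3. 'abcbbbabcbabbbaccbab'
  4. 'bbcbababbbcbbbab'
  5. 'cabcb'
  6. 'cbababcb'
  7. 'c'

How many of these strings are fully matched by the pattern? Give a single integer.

1 → no match
2 → no match
3 → no match
4 → match
5 → no match
6 → match
7 → no match
Total matched: 2

2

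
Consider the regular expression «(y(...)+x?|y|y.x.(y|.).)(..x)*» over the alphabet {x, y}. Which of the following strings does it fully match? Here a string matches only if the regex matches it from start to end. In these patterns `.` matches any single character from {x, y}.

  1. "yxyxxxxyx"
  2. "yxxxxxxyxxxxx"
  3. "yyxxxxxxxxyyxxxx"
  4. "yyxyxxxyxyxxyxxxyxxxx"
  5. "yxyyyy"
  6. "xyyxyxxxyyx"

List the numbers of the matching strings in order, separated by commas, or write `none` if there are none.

1 → no match
2 → match
3 → match
4 → match
5 → no match
6 → no match — must start with "y"

2, 3, 4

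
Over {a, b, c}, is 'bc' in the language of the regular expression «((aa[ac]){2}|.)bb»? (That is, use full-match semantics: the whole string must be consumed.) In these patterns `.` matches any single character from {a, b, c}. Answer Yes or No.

Every match must end with 'bb', but 'bc' does not.

No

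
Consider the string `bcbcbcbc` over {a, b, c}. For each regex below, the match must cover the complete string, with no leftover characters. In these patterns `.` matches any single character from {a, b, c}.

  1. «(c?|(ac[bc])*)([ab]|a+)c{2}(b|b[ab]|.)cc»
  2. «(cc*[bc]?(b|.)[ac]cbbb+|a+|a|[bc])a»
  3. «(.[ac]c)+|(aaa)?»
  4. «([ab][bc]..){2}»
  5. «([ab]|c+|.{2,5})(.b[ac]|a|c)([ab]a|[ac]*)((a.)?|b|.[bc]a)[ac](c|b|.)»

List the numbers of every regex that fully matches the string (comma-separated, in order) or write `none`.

1 → no match — must end with `cc`
2 → no match — must end with `a`
3 → no match
4 → match
5 → no match

4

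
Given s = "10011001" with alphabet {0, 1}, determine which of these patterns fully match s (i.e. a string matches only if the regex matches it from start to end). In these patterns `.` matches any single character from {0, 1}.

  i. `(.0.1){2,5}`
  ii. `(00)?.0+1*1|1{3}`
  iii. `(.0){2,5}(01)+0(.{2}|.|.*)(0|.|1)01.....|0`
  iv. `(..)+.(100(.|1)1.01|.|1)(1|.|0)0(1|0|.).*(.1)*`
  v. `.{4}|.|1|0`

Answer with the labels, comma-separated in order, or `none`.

i → match
ii → no match
iii → no match
iv → match
v → no match

i, iv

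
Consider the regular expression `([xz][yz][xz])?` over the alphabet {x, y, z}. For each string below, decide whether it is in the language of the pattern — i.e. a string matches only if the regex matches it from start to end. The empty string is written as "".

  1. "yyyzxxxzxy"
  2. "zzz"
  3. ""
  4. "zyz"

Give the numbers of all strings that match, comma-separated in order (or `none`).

1 → no match
2 → match
3 → match
4 → match

2, 3, 4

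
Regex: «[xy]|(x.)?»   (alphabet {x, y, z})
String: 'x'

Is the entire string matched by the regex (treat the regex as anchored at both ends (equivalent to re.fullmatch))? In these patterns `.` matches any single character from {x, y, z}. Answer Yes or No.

Yes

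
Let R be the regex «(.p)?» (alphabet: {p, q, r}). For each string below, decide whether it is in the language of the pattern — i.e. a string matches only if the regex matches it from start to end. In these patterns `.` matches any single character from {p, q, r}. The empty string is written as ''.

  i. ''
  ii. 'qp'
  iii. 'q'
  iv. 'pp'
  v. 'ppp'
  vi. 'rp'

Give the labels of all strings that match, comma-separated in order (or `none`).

i → match
ii → match
iii → no match
iv → match
v → no match
vi → match

i, ii, iv, vi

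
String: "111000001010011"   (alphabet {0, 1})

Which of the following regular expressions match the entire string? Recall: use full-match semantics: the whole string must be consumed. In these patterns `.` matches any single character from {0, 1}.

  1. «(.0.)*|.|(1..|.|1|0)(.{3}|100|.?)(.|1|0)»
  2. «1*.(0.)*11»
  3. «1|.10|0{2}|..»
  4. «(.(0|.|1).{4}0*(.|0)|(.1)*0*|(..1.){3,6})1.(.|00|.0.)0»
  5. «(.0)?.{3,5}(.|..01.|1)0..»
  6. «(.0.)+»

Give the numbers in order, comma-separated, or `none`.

1 → no match
2 → match
3 → no match
4 → no match — must end with "0"
5 → no match
6 → no match

2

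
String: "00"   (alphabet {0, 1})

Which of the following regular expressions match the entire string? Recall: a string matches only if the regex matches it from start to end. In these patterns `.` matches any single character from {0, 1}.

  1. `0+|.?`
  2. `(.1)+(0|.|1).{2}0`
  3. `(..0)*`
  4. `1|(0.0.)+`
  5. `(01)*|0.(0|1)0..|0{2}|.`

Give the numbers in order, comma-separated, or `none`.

1, 5

1 → match
2 → no match
3 → no match
4 → no match
5 → match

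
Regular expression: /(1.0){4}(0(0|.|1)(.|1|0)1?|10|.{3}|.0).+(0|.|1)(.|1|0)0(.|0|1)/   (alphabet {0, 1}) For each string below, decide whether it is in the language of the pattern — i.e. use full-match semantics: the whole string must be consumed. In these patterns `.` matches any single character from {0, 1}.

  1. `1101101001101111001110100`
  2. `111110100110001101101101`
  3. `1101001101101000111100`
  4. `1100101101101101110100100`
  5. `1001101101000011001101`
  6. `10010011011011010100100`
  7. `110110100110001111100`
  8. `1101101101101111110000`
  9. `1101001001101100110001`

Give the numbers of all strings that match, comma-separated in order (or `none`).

1 → match
2 → no match
3 → match
4 → no match
5 → match
6 → match
7 → match
8 → match
9 → match

1, 3, 5, 6, 7, 8, 9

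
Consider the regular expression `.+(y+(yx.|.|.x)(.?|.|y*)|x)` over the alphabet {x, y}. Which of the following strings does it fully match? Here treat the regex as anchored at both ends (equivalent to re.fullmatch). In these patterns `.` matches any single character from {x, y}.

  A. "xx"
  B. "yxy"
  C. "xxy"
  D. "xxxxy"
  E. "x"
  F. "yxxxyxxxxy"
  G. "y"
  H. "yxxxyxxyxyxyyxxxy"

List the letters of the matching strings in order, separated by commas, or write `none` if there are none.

A → match
B → no match
C → no match
D → no match
E → no match
F → no match
G → no match
H → no match

A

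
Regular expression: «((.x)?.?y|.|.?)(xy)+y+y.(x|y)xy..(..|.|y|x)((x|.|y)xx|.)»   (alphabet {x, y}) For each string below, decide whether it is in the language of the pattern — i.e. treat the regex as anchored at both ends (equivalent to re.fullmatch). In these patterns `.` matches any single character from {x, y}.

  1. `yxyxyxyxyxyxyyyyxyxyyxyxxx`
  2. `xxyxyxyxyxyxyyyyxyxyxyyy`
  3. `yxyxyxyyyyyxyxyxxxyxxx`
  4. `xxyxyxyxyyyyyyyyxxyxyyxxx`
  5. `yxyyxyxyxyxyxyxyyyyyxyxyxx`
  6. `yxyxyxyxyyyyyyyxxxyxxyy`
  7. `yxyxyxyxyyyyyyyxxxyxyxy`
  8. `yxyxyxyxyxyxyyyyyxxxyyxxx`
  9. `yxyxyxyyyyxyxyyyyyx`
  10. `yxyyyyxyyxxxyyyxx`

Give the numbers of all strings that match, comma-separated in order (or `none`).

1, 2, 3, 4, 5, 6, 7, 8, 9

1 → match
2 → match
3 → match
4 → match
5 → match
6 → match
7 → match
8 → match
9 → match
10 → no match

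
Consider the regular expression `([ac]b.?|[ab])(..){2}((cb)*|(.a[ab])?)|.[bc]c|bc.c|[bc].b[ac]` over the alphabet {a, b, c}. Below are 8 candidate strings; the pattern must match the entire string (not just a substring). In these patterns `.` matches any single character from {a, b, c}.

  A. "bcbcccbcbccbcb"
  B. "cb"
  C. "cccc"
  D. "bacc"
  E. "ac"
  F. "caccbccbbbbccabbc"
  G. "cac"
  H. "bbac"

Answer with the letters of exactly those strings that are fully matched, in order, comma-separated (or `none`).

none

A → no match
B. "cb" → no match
C. "cccc" → no match
D. "bacc" → no match
E. "ac" → no match
F → no match
G. "cac" → no match
H. "bbac" → no match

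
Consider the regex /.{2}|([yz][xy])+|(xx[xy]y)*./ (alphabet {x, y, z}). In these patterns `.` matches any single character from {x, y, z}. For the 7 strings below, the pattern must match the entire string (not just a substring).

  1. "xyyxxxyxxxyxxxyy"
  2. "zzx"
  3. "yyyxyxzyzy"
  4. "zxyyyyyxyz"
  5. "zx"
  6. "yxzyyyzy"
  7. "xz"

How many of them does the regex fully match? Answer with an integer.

1 → no match
2 → no match
3 → match
4 → no match
5 → match
6 → match
7 → match
Total matched: 4

4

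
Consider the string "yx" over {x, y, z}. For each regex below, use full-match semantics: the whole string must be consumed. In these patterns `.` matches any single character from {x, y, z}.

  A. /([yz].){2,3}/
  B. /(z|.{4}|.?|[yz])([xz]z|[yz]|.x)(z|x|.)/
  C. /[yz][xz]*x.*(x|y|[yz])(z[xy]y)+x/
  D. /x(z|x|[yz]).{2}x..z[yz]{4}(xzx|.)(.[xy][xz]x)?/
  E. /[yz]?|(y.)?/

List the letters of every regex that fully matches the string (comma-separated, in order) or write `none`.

B, E

A → no match
B → match
C → no match
D → no match — must start with "x"
E → match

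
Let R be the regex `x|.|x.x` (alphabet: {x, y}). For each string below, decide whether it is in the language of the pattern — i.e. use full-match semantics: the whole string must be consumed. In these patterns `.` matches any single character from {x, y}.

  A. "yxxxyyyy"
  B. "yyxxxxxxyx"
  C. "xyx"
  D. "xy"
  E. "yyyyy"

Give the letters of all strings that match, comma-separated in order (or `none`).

A → no match
B → no match
C → match
D → no match
E → no match

C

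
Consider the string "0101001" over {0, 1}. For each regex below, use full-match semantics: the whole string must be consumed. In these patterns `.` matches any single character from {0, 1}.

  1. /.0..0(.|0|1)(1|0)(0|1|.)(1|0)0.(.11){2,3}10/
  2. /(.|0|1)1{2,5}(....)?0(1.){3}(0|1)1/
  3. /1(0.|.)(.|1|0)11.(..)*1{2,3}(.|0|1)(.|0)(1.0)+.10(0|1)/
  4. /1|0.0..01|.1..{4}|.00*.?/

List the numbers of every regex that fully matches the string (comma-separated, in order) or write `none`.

1 → no match — must end with "1110"
2 → no match
3 → no match — must start with "1"
4 → match

4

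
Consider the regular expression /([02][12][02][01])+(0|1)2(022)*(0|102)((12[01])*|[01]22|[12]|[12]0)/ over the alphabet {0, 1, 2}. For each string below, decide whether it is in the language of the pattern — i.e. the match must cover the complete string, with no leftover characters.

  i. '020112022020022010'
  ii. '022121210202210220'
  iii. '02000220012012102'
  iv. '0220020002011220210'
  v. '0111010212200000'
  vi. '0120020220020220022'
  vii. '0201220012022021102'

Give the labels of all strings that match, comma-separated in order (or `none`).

ii, iii

i → no match
ii → match
iii → match
iv → no match
v → no match
vi → no match
vii → no match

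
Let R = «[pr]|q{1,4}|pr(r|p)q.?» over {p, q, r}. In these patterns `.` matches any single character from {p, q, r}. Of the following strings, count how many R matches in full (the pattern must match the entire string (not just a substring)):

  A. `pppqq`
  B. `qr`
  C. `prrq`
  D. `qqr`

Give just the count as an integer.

A. `pppqq` → no match
B. `qr` → no match
C. `prrq` → match
D. `qqr` → no match
Total matched: 1

1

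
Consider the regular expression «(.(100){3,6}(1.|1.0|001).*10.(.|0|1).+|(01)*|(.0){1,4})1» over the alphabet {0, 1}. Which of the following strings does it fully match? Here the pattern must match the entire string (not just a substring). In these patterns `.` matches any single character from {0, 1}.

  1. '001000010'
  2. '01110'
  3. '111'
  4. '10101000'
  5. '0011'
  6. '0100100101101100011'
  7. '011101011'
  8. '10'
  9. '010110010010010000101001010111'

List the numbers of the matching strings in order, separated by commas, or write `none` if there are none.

none

1 → no match — must end with '1'
2 → no match — must end with '1'
3 → no match
4 → no match — must end with '1'
5 → no match
6 → no match
7 → no match
8 → no match — must end with '1'
9 → no match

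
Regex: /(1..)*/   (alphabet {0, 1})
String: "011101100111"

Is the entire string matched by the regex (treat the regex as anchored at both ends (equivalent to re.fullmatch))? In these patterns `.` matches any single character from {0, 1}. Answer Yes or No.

No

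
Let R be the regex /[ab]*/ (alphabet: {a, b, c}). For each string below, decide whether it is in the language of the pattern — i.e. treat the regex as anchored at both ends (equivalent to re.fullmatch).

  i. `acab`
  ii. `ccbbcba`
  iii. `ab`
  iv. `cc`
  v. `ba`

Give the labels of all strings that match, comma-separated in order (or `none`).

i → no match
ii → no match
iii → match
iv → no match
v → match

iii, v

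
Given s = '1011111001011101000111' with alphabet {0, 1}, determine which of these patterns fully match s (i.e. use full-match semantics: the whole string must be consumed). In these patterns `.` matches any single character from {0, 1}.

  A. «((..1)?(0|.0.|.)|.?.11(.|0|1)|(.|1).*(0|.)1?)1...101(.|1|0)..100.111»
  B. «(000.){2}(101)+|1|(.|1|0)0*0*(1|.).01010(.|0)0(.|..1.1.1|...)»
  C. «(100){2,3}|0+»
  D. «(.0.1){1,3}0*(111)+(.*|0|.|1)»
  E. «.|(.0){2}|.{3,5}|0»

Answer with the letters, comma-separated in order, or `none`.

A, D

A → match
B → no match
C → no match
D → match
E → no match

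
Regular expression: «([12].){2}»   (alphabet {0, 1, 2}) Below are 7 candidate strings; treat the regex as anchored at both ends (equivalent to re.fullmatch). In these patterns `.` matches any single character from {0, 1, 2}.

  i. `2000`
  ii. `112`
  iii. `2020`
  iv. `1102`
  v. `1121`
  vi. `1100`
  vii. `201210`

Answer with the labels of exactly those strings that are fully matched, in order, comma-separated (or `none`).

iii, v

i → no match
ii → no match
iii → match
iv → no match
v → match
vi → no match
vii → no match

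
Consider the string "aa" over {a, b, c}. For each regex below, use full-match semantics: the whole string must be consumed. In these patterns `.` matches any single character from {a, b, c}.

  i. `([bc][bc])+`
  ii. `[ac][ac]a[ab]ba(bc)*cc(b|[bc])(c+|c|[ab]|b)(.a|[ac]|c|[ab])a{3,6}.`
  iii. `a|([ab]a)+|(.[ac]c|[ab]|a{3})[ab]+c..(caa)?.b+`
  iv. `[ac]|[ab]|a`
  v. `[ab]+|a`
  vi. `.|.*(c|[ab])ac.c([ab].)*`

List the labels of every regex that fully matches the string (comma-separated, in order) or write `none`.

iii, v

i → no match
ii → no match
iii → match
iv → no match
v → match
vi → no match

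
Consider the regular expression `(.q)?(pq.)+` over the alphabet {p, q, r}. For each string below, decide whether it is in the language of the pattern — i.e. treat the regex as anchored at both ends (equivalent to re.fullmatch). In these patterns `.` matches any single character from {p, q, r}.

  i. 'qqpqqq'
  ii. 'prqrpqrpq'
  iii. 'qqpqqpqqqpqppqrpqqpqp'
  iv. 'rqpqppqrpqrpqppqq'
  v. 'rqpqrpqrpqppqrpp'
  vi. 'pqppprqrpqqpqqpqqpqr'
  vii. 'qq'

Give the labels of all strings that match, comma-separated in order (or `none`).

iv

i. 'qqpqqq' → no match
ii. 'prqrpqrpq' → no match
iii → no match
iv → match
v → no match
vi → no match
vii. 'qq' → no match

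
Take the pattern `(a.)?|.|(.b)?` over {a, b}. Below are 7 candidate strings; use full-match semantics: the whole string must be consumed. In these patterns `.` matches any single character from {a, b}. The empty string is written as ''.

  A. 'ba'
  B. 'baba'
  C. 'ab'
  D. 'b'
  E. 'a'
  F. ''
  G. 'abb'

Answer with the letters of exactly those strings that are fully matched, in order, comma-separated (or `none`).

A → no match
B → no match
C → match
D → match
E → match
F → match
G → no match

C, D, E, F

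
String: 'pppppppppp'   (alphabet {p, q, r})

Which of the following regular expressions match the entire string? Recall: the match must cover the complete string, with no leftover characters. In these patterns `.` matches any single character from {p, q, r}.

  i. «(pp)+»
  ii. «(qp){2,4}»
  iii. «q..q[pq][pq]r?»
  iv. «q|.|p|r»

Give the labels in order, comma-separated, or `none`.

i

i → match
ii → no match — must start with 'qp'
iii → no match — must start with 'q'
iv → no match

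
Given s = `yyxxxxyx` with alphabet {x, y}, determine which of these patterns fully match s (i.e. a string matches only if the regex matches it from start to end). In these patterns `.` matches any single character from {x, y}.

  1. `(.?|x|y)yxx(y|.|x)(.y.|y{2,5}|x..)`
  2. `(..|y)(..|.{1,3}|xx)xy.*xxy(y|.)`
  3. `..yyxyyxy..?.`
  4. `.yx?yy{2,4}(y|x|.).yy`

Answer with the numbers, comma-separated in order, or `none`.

1 → match
2 → no match
3 → no match
4 → no match — must end with `yy`

1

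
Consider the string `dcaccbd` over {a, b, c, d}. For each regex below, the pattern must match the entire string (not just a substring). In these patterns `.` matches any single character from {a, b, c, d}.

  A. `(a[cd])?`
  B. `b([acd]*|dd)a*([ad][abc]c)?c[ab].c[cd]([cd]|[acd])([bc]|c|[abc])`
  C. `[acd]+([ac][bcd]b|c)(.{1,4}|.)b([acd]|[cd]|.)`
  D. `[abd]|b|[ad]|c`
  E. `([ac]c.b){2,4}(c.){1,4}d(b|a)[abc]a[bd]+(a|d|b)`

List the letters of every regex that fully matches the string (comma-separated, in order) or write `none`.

A → no match
B → no match — must start with `b`
C → match
D → no match
E → no match

C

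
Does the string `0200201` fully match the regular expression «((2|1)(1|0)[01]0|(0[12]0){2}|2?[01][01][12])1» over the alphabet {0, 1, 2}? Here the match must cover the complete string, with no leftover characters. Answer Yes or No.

Yes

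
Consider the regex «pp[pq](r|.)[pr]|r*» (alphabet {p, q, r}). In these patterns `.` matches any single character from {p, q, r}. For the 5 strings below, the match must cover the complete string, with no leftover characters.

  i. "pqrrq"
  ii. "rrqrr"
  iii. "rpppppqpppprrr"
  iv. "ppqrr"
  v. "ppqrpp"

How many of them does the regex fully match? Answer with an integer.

i → no match
ii → no match
iii → no match
iv → match
v → no match
Total matched: 1

1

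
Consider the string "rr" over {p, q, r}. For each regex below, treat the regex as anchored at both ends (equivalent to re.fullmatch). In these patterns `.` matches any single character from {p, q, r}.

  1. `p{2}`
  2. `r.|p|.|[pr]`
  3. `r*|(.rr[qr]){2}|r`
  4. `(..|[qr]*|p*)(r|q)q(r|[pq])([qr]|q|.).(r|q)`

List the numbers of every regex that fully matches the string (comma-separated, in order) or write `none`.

2, 3

1 → no match — must start with "p"
2 → match
3 → match
4 → no match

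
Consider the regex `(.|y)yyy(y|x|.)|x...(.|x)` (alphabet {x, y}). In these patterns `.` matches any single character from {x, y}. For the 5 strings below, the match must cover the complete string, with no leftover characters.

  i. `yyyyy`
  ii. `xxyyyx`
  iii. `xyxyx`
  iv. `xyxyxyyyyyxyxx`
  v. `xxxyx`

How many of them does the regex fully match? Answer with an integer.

i. `yyyyy` → match
ii. `xxyyyx` → no match
iii. `xyxyx` → match
iv → no match
v. `xxxyx` → match
Total matched: 3

3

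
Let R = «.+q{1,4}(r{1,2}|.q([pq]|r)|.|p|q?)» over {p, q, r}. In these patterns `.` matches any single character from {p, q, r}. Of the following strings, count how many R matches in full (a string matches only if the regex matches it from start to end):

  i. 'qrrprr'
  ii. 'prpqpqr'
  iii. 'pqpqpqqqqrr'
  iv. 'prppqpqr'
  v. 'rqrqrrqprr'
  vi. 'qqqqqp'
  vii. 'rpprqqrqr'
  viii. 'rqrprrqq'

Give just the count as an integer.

6

i. 'qrrprr' → no match
ii. 'prpqpqr' → match
iii. 'pqpqpqqqqrr' → match
iv. 'prppqpqr' → match
v. 'rqrqrrqprr' → no match
vi. 'qqqqqp' → match
vii. 'rpprqqrqr' → match
viii. 'rqrprrqq' → match
Total matched: 6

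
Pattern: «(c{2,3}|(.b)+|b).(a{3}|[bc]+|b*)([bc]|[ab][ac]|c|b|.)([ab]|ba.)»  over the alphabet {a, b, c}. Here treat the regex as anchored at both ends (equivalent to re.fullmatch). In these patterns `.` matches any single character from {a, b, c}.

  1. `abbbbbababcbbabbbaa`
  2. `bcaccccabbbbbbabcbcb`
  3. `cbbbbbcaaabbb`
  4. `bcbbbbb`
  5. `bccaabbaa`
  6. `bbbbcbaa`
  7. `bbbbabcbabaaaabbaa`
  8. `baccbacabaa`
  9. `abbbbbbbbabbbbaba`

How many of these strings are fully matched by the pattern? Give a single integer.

1 → no match
2 → no match
3 → no match
4 → match
5 → no match
6 → match
7 → match
8 → no match
9 → no match
Total matched: 3

3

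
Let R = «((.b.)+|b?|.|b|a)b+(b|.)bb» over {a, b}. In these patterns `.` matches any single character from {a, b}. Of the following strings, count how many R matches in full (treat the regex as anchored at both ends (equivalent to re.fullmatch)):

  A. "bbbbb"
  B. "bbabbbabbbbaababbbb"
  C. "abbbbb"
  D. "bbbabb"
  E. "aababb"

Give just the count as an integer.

A → match
B → match
C → match
D → match
E → no match
Total matched: 4

4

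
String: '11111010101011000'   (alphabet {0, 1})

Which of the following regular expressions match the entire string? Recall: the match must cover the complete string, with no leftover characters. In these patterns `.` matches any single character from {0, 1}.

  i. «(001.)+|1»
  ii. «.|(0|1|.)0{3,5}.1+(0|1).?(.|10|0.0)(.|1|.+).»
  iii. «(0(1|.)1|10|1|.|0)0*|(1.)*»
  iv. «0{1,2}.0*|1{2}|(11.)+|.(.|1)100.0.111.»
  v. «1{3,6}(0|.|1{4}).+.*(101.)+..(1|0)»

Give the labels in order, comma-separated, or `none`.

i → no match
ii → no match
iii → no match
iv → no match
v → match

v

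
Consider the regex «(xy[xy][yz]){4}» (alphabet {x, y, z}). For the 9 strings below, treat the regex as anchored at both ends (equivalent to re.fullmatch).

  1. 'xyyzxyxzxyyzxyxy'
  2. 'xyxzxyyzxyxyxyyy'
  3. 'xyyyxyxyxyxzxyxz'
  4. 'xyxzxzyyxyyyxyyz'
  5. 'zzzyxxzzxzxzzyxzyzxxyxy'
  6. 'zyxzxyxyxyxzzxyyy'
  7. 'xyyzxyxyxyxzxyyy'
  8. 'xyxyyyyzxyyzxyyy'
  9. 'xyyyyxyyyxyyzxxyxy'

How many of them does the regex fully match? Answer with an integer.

4

1 → match
2 → match
3 → match
4 → no match
5 → no match — must start with 'xy'
6 → no match — must start with 'xy'
7 → match
8 → no match
9 → no match
Total matched: 4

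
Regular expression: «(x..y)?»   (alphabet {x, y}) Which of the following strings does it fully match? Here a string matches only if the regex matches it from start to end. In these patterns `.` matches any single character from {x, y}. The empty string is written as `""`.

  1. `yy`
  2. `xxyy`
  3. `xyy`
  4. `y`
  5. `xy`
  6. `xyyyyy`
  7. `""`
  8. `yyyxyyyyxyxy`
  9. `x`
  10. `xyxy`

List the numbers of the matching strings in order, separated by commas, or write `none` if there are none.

2, 7, 10

1. `yy` → no match
2. `xxyy` → match
3. `xyy` → no match
4. `y` → no match
5. `xy` → no match
6. `xyyyyy` → no match
7. `""` → match
8. `yyyxyyyyxyxy` → no match
9. `x` → no match
10. `xyxy` → match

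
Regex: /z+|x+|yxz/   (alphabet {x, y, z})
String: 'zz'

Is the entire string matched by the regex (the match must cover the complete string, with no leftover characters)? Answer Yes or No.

Yes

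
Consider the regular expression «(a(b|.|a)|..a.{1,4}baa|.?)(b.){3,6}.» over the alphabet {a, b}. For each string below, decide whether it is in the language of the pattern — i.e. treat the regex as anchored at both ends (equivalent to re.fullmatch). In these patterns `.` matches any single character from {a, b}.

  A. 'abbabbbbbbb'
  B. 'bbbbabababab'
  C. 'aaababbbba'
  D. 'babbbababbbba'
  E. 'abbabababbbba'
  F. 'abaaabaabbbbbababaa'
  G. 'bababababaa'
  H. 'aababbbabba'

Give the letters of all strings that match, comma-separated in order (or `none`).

A, B, D, E, F, G, H

A → match
B → match
C → no match
D → match
E → match
F → match
G → match
H → match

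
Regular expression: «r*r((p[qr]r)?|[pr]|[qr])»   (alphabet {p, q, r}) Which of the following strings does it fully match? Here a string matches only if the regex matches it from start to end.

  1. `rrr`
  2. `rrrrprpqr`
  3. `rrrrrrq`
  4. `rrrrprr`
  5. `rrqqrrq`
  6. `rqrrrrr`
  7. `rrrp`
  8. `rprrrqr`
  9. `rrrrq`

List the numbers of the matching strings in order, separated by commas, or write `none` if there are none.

1, 3, 4, 7, 9

1 → match
2 → no match
3 → match
4 → match
5 → no match
6 → no match
7 → match
8 → no match
9 → match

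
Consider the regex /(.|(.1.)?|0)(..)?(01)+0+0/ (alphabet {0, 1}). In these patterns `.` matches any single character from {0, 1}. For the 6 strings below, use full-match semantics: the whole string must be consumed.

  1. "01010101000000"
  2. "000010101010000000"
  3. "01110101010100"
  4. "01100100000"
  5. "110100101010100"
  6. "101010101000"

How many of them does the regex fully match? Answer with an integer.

4

1 → match
2 → match
3 → no match
4. "01100100000" → no match
5 → match
6. "101010101000" → match
Total matched: 4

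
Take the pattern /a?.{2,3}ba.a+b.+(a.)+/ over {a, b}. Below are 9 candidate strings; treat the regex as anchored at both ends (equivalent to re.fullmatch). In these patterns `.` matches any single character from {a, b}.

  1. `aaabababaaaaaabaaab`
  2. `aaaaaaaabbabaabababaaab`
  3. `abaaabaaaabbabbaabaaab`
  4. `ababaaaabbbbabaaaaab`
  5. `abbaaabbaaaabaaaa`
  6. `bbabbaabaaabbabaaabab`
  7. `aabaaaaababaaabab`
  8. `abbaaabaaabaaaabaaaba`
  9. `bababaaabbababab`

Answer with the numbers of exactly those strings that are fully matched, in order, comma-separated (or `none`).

1 → match
2 → no match
3 → no match
4 → match
5 → match
6 → no match
7 → match
8 → no match
9 → match

1, 4, 5, 7, 9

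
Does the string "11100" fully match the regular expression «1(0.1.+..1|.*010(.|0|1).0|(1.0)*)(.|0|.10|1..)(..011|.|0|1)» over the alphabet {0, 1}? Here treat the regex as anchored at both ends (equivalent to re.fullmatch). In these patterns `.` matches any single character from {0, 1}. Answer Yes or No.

Yes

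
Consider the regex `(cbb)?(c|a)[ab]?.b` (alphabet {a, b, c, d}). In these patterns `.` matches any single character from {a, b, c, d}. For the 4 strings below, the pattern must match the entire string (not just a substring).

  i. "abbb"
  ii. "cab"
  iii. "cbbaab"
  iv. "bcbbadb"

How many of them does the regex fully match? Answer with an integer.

3

i → match
ii → match
iii → match
iv → no match
Total matched: 3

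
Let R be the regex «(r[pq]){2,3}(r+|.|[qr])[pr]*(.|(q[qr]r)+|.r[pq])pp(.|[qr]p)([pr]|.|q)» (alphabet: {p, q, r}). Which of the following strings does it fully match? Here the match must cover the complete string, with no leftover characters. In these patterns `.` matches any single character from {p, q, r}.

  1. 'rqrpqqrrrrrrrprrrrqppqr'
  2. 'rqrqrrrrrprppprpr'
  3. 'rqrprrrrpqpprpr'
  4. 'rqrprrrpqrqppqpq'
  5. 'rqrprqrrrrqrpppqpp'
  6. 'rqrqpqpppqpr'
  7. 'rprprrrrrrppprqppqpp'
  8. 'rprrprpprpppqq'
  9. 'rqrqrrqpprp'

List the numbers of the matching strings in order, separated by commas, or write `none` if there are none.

2, 3, 4, 5, 7, 9

1 → no match
2 → match
3 → match
4 → match
5 → match
6 → no match
7 → match
8 → no match
9 → match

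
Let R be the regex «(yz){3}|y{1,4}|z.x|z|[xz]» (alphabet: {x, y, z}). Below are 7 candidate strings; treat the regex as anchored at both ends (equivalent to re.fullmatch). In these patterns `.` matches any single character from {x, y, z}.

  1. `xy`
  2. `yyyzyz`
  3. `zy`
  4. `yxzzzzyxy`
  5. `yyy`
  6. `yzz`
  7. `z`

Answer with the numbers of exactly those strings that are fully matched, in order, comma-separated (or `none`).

5, 7

1 → no match
2 → no match
3 → no match
4 → no match
5 → match
6 → no match
7 → match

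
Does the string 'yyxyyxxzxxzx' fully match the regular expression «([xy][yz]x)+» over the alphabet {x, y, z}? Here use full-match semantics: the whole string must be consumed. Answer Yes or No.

Yes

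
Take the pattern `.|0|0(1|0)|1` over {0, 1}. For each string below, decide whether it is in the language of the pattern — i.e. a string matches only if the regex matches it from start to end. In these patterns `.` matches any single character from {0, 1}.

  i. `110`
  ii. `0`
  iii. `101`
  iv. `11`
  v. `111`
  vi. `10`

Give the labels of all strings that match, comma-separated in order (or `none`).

ii

i → no match
ii → match
iii → no match
iv → no match
v → no match
vi → no match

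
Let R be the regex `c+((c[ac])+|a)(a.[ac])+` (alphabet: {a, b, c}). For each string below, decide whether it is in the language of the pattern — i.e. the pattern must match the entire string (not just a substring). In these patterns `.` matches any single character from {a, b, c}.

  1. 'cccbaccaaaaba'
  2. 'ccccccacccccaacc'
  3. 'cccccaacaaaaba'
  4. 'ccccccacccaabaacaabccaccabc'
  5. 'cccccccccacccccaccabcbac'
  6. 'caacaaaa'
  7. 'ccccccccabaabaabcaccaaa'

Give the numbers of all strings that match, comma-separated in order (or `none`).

1 → no match
2 → match
3 → match
4 → no match
5 → no match
6. 'caacaaaa' → match
7 → match

2, 3, 6, 7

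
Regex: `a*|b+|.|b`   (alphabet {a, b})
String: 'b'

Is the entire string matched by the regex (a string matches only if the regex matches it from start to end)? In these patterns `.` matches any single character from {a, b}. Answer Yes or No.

Yes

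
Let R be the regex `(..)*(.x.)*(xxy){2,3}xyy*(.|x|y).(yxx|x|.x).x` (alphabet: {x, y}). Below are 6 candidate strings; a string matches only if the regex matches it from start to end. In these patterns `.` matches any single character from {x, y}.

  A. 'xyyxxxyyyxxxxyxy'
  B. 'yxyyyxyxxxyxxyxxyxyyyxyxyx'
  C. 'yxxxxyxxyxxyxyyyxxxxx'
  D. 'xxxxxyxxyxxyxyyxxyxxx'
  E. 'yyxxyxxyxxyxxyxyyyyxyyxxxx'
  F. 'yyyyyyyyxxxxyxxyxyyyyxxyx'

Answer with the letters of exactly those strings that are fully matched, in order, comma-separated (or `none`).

A → no match — must end with 'x'
B → match
C → match
D → match
E → match
F → match

B, C, D, E, F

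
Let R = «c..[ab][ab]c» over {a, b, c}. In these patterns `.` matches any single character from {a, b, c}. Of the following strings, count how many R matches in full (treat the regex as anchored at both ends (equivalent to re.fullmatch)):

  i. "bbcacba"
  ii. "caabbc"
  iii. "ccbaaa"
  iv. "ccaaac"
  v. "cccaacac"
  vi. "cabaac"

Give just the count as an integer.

i → no match — must start with "c"
ii → match
iii → no match — must end with "c"
iv → match
v → no match
vi → match
Total matched: 3

3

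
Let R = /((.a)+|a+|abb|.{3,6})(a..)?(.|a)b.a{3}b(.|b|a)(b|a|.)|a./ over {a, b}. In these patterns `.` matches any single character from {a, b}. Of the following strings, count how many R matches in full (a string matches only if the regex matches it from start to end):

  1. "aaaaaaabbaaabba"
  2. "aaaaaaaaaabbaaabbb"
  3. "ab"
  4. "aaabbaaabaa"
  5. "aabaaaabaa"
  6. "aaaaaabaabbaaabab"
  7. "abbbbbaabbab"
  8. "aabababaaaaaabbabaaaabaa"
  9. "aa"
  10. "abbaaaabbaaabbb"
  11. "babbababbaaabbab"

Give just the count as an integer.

1 → match
2 → match
3 → match
4 → match
5 → match
6 → match
7 → no match
8 → match
9 → match
10 → match
11 → no match
Total matched: 9

9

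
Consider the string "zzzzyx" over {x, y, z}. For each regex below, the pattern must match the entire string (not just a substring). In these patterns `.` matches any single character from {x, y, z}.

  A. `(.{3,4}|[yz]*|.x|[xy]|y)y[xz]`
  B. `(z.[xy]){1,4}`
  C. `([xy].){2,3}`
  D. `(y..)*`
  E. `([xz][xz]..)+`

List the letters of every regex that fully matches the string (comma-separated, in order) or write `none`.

A

A → match
B → no match
C → no match
D → no match
E → no match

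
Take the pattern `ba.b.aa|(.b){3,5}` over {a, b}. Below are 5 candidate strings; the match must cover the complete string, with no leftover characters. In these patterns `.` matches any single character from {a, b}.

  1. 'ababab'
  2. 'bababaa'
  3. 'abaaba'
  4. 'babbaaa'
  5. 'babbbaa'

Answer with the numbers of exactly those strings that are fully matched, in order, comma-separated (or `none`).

1, 4, 5

1 → match
2 → no match
3 → no match
4 → match
5 → match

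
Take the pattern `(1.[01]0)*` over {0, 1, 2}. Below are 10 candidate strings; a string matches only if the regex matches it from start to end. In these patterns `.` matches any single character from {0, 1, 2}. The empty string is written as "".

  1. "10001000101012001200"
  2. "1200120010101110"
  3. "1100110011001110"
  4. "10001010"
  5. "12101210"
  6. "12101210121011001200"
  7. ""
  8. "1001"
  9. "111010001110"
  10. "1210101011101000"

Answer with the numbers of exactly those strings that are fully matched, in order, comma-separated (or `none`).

1, 2, 3, 4, 5, 6, 7, 9, 10

1 → match
2 → match
3 → match
4 → match
5 → match
6 → match
7 → match
8 → no match
9 → match
10 → match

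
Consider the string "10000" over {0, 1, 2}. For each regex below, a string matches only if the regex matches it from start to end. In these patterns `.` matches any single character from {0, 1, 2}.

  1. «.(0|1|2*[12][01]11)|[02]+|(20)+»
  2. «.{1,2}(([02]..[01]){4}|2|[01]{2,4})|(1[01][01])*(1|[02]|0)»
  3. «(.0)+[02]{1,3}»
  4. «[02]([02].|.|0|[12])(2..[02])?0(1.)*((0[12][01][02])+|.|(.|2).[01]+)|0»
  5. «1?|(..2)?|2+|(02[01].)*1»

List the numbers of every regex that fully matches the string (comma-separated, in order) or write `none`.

1 → no match
2 → match
3 → match
4 → no match
5 → no match

2, 3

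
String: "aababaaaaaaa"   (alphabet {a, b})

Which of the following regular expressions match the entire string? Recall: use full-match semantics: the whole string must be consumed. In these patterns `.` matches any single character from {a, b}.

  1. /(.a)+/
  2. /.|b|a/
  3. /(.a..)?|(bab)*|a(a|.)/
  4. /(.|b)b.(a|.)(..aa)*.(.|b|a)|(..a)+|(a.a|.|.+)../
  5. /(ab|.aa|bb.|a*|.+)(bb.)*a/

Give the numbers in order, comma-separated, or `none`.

1, 4, 5

1 → match
2 → no match
3 → no match
4 → match
5 → match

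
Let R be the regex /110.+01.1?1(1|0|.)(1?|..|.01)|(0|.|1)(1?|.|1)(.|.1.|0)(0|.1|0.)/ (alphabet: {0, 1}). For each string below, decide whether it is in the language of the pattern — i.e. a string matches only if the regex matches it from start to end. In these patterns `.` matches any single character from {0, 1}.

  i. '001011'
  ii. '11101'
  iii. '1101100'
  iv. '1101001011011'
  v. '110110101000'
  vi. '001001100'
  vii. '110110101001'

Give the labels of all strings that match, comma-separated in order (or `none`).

i, ii, iii, iv, v, vii

i → match
ii → match
iii → match
iv → match
v → match
vi → no match
vii → match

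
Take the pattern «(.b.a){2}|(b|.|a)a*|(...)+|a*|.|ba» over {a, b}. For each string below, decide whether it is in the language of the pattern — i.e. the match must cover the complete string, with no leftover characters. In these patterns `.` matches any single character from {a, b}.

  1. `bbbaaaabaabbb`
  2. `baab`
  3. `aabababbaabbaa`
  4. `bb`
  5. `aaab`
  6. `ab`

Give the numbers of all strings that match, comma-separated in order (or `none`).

1 → no match
2 → no match
3 → no match
4 → no match
5 → no match
6 → no match

none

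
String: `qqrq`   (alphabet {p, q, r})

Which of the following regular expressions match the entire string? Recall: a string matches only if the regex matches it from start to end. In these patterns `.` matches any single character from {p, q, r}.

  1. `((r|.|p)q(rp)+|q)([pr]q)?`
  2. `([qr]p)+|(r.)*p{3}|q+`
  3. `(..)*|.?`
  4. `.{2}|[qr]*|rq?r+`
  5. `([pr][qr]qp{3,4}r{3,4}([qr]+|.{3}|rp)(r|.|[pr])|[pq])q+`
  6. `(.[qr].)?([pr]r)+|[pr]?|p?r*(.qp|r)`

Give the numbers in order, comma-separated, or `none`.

3, 4

1 → no match
2 → no match
3 → match
4 → match
5 → no match
6 → no match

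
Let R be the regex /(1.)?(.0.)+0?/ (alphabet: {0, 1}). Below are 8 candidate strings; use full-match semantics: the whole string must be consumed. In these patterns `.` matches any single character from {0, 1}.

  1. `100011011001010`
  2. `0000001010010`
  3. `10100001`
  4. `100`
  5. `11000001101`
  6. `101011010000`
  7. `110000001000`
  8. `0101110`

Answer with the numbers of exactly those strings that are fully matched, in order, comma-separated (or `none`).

1, 2, 3, 4, 5, 6, 7

1 → match
2 → match
3 → match
4 → match
5 → match
6 → match
7 → match
8 → no match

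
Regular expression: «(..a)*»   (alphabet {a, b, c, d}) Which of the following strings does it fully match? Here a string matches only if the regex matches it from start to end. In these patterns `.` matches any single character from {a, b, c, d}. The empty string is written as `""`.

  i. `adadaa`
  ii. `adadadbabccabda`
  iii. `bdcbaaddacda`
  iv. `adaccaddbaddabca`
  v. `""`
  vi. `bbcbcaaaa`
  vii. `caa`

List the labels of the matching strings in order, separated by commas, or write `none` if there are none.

i → match
ii → no match
iii → no match
iv → no match
v → match
vi → no match
vii → match

i, v, vii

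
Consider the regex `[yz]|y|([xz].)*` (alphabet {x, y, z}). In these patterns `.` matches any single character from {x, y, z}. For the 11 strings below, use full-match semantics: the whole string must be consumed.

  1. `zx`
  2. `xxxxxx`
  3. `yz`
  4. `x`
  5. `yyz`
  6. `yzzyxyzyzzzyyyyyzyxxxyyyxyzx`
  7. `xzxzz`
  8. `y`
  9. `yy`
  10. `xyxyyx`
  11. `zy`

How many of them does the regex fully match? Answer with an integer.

1. `zx` → match
2. `xxxxxx` → match
3. `yz` → no match
4. `x` → no match
5. `yyz` → no match
6 → no match
7. `xzxzz` → no match
8. `y` → match
9. `yy` → no match
10. `xyxyyx` → no match
11. `zy` → match
Total matched: 4

4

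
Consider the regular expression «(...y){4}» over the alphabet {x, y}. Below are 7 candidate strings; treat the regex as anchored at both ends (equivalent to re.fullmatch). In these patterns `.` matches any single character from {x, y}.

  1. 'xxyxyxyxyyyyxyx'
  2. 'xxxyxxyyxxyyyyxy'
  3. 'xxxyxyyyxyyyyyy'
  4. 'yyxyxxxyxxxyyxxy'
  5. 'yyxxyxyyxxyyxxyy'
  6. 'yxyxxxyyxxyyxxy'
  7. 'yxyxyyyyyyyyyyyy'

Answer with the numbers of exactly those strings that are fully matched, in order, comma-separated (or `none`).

1 → no match — must end with 'y'
2 → match
3 → no match
4 → match
5 → no match
6 → no match
7 → no match

2, 4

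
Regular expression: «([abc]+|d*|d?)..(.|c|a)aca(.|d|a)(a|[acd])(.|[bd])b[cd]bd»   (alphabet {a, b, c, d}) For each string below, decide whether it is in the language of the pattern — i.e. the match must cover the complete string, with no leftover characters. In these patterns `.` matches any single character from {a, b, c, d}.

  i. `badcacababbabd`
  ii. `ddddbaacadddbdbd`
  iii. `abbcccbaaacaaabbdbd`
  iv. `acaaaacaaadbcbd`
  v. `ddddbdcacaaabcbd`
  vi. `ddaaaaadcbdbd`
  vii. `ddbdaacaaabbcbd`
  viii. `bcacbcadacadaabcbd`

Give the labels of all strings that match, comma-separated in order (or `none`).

ii, iii, iv, vii, viii

i → no match
ii → match
iii → match
iv → match
v → no match
vi → no match
vii → match
viii → match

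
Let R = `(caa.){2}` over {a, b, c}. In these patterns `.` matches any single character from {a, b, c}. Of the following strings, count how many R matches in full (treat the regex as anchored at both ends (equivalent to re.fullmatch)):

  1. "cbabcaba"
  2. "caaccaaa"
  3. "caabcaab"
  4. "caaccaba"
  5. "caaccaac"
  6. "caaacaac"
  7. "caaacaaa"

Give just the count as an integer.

5

1 → no match — must start with "caa"
2 → match
3 → match
4 → no match
5 → match
6 → match
7 → match
Total matched: 5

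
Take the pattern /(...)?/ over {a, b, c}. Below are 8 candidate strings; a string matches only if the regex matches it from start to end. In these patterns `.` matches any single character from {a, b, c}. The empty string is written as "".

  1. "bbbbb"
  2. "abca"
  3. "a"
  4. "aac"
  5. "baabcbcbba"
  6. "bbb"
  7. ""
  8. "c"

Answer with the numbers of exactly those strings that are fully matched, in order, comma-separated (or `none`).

1 → no match
2 → no match
3 → no match
4 → match
5 → no match
6 → match
7 → match
8 → no match

4, 6, 7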